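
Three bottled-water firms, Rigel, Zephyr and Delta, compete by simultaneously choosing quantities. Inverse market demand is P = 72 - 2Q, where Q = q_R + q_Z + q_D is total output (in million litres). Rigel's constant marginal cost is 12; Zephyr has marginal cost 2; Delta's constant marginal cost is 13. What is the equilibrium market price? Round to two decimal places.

Rigel's profit: π_R = (72 - 2Q)q_R - (12q_R). Setting ∂π_R/∂q_R = 0: 60 - 4q_R - 2(q_Z + q_D) = 0.
Zephyr's first-order condition: 70 - 4q_Z - 2(q_R + q_D) = 0.
Delta's profit: π_D = (72 - 2Q)q_D - (13q_D). Setting ∂π_D/∂q_D = 0: 59 - 4q_D - 2(q_R + q_Z) = 0.
Adding the 3 first-order conditions: 189 − 8Q = 0, so Q = 189/8.
Back-substituting: q_R = (60 − 189/4)/2 = 51/8, q_Z = (70 − 189/4)/2 = 91/8, q_D = (59 − 189/4)/2 = 47/8.
Total output Q = 189/8, so price P = 72 - 2·(189/8) = 99/4.

24.75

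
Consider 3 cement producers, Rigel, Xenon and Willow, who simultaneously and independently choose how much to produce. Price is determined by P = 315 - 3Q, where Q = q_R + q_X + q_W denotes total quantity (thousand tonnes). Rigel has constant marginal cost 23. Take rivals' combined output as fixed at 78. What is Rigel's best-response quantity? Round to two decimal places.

9.67

With rivals' combined output fixed at 78, Rigel's profit is π_R = (315 - 3·78 - 3q_R)q_R - (23q_R) = (81 - 3q_R)q_R - (23q_R).
∂π_R/∂q_R = 58 - 6q_R = 0, so q_R = 29/3.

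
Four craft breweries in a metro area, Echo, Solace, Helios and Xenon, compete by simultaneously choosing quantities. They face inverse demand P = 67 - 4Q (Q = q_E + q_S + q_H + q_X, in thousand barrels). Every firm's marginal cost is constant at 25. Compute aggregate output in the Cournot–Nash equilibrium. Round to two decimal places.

A representative firm's profit is π_i = q_i(67 - 4Q) - 25q_i.
First-order condition (treating rivals' output as given): 42 - 8q_i - 4·Σ_{j≠i} q_j = 0.
By symmetry each firm produces the same amount; substituting Σ_{j≠i} q_j = 3q_i yields q_i = 42/20 = 21/10.
Total output Q = 21/10 + 21/10 + 21/10 + 21/10 = 42/5.

8.40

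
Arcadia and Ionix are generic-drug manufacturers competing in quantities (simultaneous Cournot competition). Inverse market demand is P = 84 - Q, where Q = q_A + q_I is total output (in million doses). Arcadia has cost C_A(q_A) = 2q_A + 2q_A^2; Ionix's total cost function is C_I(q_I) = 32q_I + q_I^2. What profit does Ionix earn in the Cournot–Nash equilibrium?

Arcadia's profit: π_A = (84 - Q)q_A - (2q_A + 2q_A²). Setting ∂π_A/∂q_A = 0: 82 - 6q_A - (q_I) = 0.
Ionix's first-order condition: 52 - 4q_I - (q_A) = 0.
Rearranging gives the reaction functions q_A = (82 - q_I)/6 and q_I = (52 - q_A)/4.
Solving the pair: q_A = 12, q_I = 10.
Price P = 84 - 22 = 62.
Ionix's profit: 62·10 - 32·10 - 10² = 200.

200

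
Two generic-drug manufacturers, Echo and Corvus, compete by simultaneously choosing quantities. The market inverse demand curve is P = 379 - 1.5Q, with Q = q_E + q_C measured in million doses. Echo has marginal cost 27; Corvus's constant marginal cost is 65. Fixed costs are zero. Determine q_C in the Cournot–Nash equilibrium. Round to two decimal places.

Echo's profit: π_E = (379 - 1.5Q)q_E - (27q_E). Setting ∂π_E/∂q_E = 0: 352 - 3q_E - (3/2)(q_C) = 0.
Corvus's profit: π_C = (379 - 1.5Q)q_C - (65q_C). Setting ∂π_C/∂q_C = 0: 314 - 3q_C - (3/2)(q_E) = 0.
Rearranging gives the reaction functions q_E = (352 - (3/2)q_C)/3 and q_C = (314 - (3/2)q_E)/3.
Solving the pair: q_E = 260/3, q_C = 184/3.

61.33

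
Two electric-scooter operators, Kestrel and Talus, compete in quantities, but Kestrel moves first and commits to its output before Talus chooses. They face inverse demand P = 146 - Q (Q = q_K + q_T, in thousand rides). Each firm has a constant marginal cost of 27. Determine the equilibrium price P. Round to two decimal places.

Solve by backward induction. Given q_K, the follower Talus maximises π_T = (146 - q_K - q_T)q_T - 27q_T.
Follower FOC: 119 - q_K - 2q_T = 0, so q_T(q_K) = (119 - q_K)/2.
Kestrel substitutes q_T(q_K) into its own profit: π_K = q_K(146 - q_K - (119 - q_K)/2) - 27q_K = (173/2 - (1/2)q_K)q_K - 27q_K.
The leader's first-order condition 119/2 - q_K = 0 yields q_K = 119/2.
Then q_T = (119 - 119/2)/2 = 119/4.
Total output Q = 357/4, so price P = 146 - 357/4 = 227/4.

56.75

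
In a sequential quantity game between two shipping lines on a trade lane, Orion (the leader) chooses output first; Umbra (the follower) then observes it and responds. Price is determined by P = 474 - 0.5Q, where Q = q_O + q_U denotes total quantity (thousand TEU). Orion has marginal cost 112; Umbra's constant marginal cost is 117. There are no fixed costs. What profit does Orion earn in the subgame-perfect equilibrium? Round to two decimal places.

33672.25

The follower Umbra best-responds to any q_O: π_U = (474 - 0.5Q)q_U - 117q_U.
Setting the follower's marginal profit to zero, 357 - (1/2)q_O - q_U = 0, i.e. q_U = (357 - (1/2)q_O).
The leader anticipates this reaction. Substituting into P = 474 - 0.5Q gives P = 591/2 - (1/4)q_O, so π_O = (591/2 - (1/4)q_O)q_O - 112q_O.
The leader's first-order condition 367/2 - (1/2)q_O = 0 yields q_O = 367.
Then q_U = (357 - (1/2)·367) = 347/2.
Price P = 474 - (1/2)·(1081/2) = 815/4.
Orion's profit: (815/4 - 112)·367 = 33672.2500.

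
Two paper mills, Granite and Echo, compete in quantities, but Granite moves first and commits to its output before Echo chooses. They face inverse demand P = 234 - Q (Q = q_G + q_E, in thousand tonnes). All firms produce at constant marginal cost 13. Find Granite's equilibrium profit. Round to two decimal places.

6105.13

Solve by backward induction. Given q_G, the follower Echo maximises π_E = (234 - q_G - q_E)q_E - 13q_E.
Follower FOC: 221 - q_G - 2q_E = 0, so q_E(q_G) = (221 - q_G)/2.
The leader anticipates this reaction. Substituting into P = 234 - Q gives P = 247/2 - (1/2)q_G, so π_G = (247/2 - (1/2)q_G)q_G - 13q_G.
The leader's first-order condition 221/2 - q_G = 0 yields q_G = 221/2.
Then q_E = (221 - 221/2)/2 = 221/4.
Price P = 234 - 663/4 = 273/4.
Granite's profit: (273/4 - 13)·(221/2) = 6105.1250.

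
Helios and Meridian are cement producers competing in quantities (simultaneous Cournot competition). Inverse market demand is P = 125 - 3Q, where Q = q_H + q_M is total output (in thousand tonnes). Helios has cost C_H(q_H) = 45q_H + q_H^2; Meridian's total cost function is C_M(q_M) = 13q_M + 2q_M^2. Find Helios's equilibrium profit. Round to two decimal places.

170.84

Helios's profit: π_H = (125 - 3Q)q_H - (45q_H + q_H²). Setting ∂π_H/∂q_H = 0: 80 - 8q_H - 3(q_M) = 0.
Meridian's profit: π_M = (125 - 3Q)q_M - (13q_M + 2q_M²). Setting ∂π_M/∂q_M = 0: 112 - 10q_M - 3(q_H) = 0.
Best responses: q_H = (80 - 3q_M)/8, q_M = (112 - 3q_H)/10.
Substituting one into the other gives q_H = 464/71 and q_M = 656/71.
Price P = 125 - 3·(1120/71) = 77.6761.
Helios's profit: 77.6761·(464/71) - 45·(464/71) - (464/71)² = 170.8359.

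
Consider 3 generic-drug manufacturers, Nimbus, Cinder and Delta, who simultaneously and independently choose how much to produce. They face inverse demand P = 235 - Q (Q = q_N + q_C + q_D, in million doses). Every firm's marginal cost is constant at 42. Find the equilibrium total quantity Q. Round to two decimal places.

144.75

A representative firm's profit is π_i = q_i(235 - Q) - 42q_i.
Setting ∂π_i/∂q_i = 0 with rivals' quantities fixed: 193 - 2q_i - Σ_{j≠i} q_j = 0.
With identical firms every q_j equals q_i, so Σ_{j≠i} q_j = 2q_i and 193 = 4q_i, giving q_i = 193/4.
Total output Q = 193/4 + 193/4 + 193/4 = 579/4.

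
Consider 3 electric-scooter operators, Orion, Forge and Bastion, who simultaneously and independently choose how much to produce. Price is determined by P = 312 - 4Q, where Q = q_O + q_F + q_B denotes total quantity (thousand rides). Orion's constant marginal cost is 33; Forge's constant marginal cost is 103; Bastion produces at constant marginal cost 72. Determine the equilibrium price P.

130

Orion's profit: π_O = (312 - 4Q)q_O - (33q_O). Setting ∂π_O/∂q_O = 0: 279 - 8q_O - 4(q_F + q_B) = 0.
Forge's first-order condition: 209 - 8q_F - 4(q_O + q_B) = 0.
Bastion's profit: π_B = (312 - 4Q)q_B - (72q_B). Setting ∂π_B/∂q_B = 0: 240 - 8q_B - 4(q_O + q_F) = 0.
Summing all 3 equations gives 728 − 16Q = 0, hence Q = 91/2.
Back-substituting: q_O = (279 − 182)/4 = 97/4, q_F = (209 − 182)/4 = 27/4, q_B = (240 − 182)/4 = 29/2.
Total output Q = 91/2, so price P = 312 - 4·(91/2) = 130.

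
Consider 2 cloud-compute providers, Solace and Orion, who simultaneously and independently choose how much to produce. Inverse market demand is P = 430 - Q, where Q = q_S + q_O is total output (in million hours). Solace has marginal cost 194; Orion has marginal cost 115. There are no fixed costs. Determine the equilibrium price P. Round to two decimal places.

Solace's profit: π_S = (430 - Q)q_S - (194q_S). Setting ∂π_S/∂q_S = 0: 236 - 2q_S - (q_O) = 0.
Orion's first-order condition: 315 - 2q_O - (q_S) = 0.
Best responses: q_S = (236 - q_O)/2, q_O = (315 - q_S)/2.
Solving the pair: q_S = 157/3, q_O = 394/3.
Total output Q = 551/3, so price P = 430 - 551/3 = 739/3.

246.33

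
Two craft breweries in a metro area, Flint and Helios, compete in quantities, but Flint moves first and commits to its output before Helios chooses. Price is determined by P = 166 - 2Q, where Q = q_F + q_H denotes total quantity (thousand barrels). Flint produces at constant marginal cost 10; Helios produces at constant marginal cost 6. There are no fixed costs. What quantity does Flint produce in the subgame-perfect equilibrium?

38

Solve by backward induction. Given q_F, the follower Helios maximises π_H = (166 - 2q_F - 2q_H)q_H - 6q_H.
Follower FOC: 160 - 2q_F - 4q_H = 0, so q_H(q_F) = (160 - 2q_F)/4.
Flint substitutes q_H(q_F) into its own profit: π_F = q_F(166 - 2q_F - (160 - 2q_F)/2) - 10q_F = (86 - q_F)q_F - 10q_F.
Leader FOC: 76 - 2q_F = 0, so q_F = 38.
Then q_H = (160 - 2·38)/4 = 21.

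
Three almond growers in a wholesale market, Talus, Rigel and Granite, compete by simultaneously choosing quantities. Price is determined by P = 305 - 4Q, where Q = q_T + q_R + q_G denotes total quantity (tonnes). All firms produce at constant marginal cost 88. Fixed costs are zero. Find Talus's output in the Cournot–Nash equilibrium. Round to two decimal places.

Each firm earns π_i = (305 - 4Q)q_i - 88q_i.
First-order condition (treating rivals' output as given): 217 - 8q_i - 4·Σ_{j≠i} q_j = 0.
By symmetry each firm produces the same amount; substituting Σ_{j≠i} q_j = 2q_i yields q_i = 217/16.

13.56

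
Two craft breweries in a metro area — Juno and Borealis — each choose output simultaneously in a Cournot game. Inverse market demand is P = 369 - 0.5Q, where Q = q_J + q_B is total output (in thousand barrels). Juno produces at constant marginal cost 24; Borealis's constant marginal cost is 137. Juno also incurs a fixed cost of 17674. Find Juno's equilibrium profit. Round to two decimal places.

28940.22

Juno's profit: π_J = (369 - 0.5Q)q_J - (24q_J). Setting ∂π_J/∂q_J = 0: 345 - q_J - (1/2)(q_B) = 0.
Borealis's first-order condition: 232 - q_B - (1/2)(q_J) = 0.
Best responses: q_J = (345 - (1/2)q_B), q_B = (232 - (1/2)q_J).
Substituting one into the other gives q_J = 916/3 and q_B = 238/3.
Price P = 369 - (1/2)·(1154/3) = 530/3.
Juno's profit: (530/3 - 24)·(916/3) - 17674 = 28940.2222.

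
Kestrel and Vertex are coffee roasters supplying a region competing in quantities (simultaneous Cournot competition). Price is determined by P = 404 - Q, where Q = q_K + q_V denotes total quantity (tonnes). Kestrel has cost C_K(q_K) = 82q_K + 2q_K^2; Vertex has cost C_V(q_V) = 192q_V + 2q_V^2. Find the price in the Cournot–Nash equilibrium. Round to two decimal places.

Kestrel's profit: π_K = (404 - Q)q_K - (82q_K + 2q_K²). Setting ∂π_K/∂q_K = 0: 322 - 6q_K - (q_V) = 0.
Vertex's profit: π_V = (404 - Q)q_V - (192q_V + 2q_V²). Setting ∂π_V/∂q_V = 0: 212 - 6q_V - (q_K) = 0.
So q_K = (322 - q_V)/6 and q_V = (212 - q_K)/6.
Solving the pair: q_K = 344/7, q_V = 190/7.
Total output Q = 534/7, so price P = 404 - 534/7 = 327.7143.

327.71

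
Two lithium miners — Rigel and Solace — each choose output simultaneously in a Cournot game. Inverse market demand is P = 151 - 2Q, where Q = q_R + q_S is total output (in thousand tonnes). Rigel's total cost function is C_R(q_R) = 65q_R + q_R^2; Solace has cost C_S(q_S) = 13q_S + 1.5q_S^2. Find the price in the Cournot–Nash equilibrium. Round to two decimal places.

99.32

Rigel's profit: π_R = (151 - 2Q)q_R - (65q_R + q_R²). Setting ∂π_R/∂q_R = 0: 86 - 6q_R - 2(q_S) = 0.
Solace's first-order condition: 138 - 7q_S - 2(q_R) = 0.
So q_R = (86 - 2q_S)/6 and q_S = (138 - 2q_R)/7.
Substituting one into the other gives q_R = 163/19 and q_S = 328/19.
Total output Q = 491/19, so price P = 151 - 2·(491/19) = 1887/19.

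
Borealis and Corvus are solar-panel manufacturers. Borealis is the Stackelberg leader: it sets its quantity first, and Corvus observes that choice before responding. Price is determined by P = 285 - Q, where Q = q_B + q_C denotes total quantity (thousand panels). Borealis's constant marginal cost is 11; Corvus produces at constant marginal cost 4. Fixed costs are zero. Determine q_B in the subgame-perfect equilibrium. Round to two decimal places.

Solve by backward induction. Given q_B, the follower Corvus maximises π_C = (285 - q_B - q_C)q_C - 4q_C.
∂π_C/∂q_C = 281 - q_B - 2q_C = 0 gives the reaction function q_C = (281 - q_B)/2.
The leader anticipates this reaction. Substituting into P = 285 - Q gives P = 289/2 - (1/2)q_B, so π_B = (289/2 - (1/2)q_B)q_B - 11q_B.
Leader FOC: 267/2 - q_B = 0, so q_B = 267/2.
Then q_C = (281 - 267/2)/2 = 295/4.

133.50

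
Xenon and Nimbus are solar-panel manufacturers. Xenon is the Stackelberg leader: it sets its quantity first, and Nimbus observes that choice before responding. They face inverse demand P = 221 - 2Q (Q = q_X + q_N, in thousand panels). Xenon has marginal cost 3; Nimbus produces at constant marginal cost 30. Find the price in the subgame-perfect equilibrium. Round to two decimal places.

64.25

Solve by backward induction. Given q_X, the follower Nimbus maximises π_N = (221 - 2q_X - 2q_N)q_N - 30q_N.
∂π_N/∂q_N = 191 - 2q_X - 4q_N = 0 gives the reaction function q_N = (191 - 2q_X)/4.
Xenon substitutes q_N(q_X) into its own profit: π_X = q_X(221 - 2q_X - (191 - 2q_X)/2) - 3q_X = (251/2 - q_X)q_X - 3q_X.
The leader's first-order condition 245/2 - 2q_X = 0 yields q_X = 245/4.
Then q_N = (191 - 2·(245/4))/4 = 137/8.
Total output Q = 627/8, so price P = 221 - 2·(627/8) = 257/4.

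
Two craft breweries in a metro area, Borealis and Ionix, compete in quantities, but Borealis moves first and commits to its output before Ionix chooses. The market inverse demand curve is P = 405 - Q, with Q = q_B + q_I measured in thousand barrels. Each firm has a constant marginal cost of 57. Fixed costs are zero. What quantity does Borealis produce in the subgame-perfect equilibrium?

174

The follower Ionix best-responds to any q_B: π_I = (405 - Q)q_I - 57q_I.
Setting the follower's marginal profit to zero, 348 - q_B - 2q_I = 0, i.e. q_I = (348 - q_B)/2.
Borealis substitutes q_I(q_B) into its own profit: π_B = q_B(405 - q_B - (348 - q_B)/2) - 57q_B = (231 - (1/2)q_B)q_B - 57q_B.
Maximising: ∂π_B/∂q_B = 174 - q_B = 0, giving q_B = 174.
Then q_I = (348 - 174)/2 = 87.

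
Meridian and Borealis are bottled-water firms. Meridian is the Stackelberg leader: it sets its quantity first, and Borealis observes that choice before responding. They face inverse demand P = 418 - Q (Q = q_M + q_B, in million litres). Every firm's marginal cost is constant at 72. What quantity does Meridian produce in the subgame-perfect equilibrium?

173

The follower Borealis best-responds to any q_M: π_B = (418 - Q)q_B - 72q_B.
Setting the follower's marginal profit to zero, 346 - q_M - 2q_B = 0, i.e. q_B = (346 - q_M)/2.
The leader anticipates this reaction. Substituting into P = 418 - Q gives P = 245 - (1/2)q_M, so π_M = (245 - (1/2)q_M)q_M - 72q_M.
Leader FOC: 173 - q_M = 0, so q_M = 173.
Then q_B = (346 - 173)/2 = 173/2.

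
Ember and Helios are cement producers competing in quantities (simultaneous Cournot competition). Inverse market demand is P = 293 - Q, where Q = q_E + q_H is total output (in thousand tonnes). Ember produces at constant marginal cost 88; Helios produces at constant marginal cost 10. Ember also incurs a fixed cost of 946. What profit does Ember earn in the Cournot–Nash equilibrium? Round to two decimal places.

846.11

Ember's profit: π_E = (293 - Q)q_E - (88q_E). Setting ∂π_E/∂q_E = 0: 205 - 2q_E - (q_H) = 0.
Helios's first-order condition: 283 - 2q_H - (q_E) = 0.
So q_E = (205 - q_H)/2 and q_H = (283 - q_E)/2.
Substituting one into the other gives q_E = 127/3 and q_H = 361/3.
Price P = 293 - 488/3 = 391/3.
Ember's profit: (391/3 - 88)·(127/3) - 946 = 846.1111.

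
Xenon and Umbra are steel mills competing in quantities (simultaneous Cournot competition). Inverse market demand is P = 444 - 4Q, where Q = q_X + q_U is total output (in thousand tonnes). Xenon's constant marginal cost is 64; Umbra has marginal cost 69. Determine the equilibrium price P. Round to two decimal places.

Xenon's profit: π_X = (444 - 4Q)q_X - (64q_X). Setting ∂π_X/∂q_X = 0: 380 - 8q_X - 4(q_U) = 0.
Umbra's first-order condition: 375 - 8q_U - 4(q_X) = 0.
Best responses: q_X = (380 - 4q_U)/8, q_U = (375 - 4q_X)/8.
Substituting one into the other gives q_X = 385/12 and q_U = 185/6.
Total output Q = 755/12, so price P = 444 - 4·(755/12) = 577/3.

192.33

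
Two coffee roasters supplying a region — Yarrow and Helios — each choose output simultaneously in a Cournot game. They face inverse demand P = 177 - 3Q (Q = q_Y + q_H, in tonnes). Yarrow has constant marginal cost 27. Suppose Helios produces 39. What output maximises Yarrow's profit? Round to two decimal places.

With the rival's output fixed at 39, Yarrow's profit is π_Y = (177 - 3·39 - 3q_Y)q_Y - (27q_Y) = (60 - 3q_Y)q_Y - (27q_Y).
∂π_Y/∂q_Y = 33 - 6q_Y = 0, so q_Y = 11/2.

5.50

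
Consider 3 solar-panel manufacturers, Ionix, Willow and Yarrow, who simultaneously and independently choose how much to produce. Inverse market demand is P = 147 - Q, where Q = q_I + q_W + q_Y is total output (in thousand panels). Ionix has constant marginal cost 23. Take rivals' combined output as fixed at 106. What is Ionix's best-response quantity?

With rivals' combined output fixed at 106, Ionix's profit is π_I = (147 - 106 - q_I)q_I - (23q_I) = (41 - q_I)q_I - (23q_I).
∂π_I/∂q_I = 18 - 2q_I = 0, so q_I = 9.

9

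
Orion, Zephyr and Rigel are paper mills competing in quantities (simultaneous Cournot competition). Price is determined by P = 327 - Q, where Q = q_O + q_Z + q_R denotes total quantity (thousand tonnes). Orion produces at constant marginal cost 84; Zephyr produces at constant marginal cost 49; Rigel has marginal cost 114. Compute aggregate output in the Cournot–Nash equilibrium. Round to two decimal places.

Orion's profit: π_O = (327 - Q)q_O - (84q_O). Setting ∂π_O/∂q_O = 0: 243 - 2q_O - (q_Z + q_R) = 0.
Zephyr's first-order condition: 278 - 2q_Z - (q_O + q_R) = 0.
Rigel's first-order condition: 213 - 2q_R - (q_O + q_Z) = 0.
Adding the 3 conditions: 734 − 2Q − 2Q = 0, i.e. Q = 367/2.
Back-substituting: q_O = (243 − 367/2) = 119/2, q_Z = (278 − 367/2) = 189/2, q_R = (213 − 367/2) = 59/2.
Total output Q = 119/2 + 189/2 + 59/2 = 367/2.

183.50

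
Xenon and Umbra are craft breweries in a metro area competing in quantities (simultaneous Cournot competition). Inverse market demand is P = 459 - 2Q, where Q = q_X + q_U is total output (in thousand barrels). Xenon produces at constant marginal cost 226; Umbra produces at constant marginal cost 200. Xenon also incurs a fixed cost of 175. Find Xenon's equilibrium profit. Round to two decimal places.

Xenon's profit: π_X = (459 - 2Q)q_X - (226q_X). Setting ∂π_X/∂q_X = 0: 233 - 4q_X - 2(q_U) = 0.
Umbra's profit: π_U = (459 - 2Q)q_U - (200q_U). Setting ∂π_U/∂q_U = 0: 259 - 4q_U - 2(q_X) = 0.
Rearranging gives the reaction functions q_X = (233 - 2q_U)/4 and q_U = (259 - 2q_X)/4.
Substituting one into the other gives q_X = 69/2 and q_U = 95/2.
Price P = 459 - 2·82 = 295.
Xenon's profit: (295 - 226)·(69/2) - 175 = 2205.5000.

2205.50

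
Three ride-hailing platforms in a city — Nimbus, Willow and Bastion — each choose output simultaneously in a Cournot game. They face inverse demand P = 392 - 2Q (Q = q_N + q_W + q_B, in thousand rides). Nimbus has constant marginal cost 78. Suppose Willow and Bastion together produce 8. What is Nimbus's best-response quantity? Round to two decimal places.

With rivals' combined output fixed at 8, Nimbus's profit is π_N = (392 - 2·8 - 2q_N)q_N - (78q_N) = (376 - 2q_N)q_N - (78q_N).
∂π_N/∂q_N = 298 - 4q_N = 0, so q_N = 149/2.

74.50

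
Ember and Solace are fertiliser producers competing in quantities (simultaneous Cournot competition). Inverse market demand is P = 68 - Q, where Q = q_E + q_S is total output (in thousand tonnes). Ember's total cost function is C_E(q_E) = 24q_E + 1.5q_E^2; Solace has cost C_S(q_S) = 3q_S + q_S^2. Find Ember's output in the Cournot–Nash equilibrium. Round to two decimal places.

Ember's profit: π_E = (68 - Q)q_E - (24q_E + (3/2)q_E²). Setting ∂π_E/∂q_E = 0: 44 - 5q_E - (q_S) = 0.
Solace's first-order condition: 65 - 4q_S - (q_E) = 0.
Rearranging gives the reaction functions q_E = (44 - q_S)/5 and q_S = (65 - q_E)/4.
Substituting one into the other gives q_E = 111/19 and q_S = 281/19.

5.84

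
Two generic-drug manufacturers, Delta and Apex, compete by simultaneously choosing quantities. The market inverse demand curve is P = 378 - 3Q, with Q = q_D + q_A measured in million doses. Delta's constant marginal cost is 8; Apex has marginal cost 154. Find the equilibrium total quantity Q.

66

Delta's profit: π_D = (378 - 3Q)q_D - (8q_D). Setting ∂π_D/∂q_D = 0: 370 - 6q_D - 3(q_A) = 0.
Apex's profit: π_A = (378 - 3Q)q_A - (154q_A). Setting ∂π_A/∂q_A = 0: 224 - 6q_A - 3(q_D) = 0.
So q_D = (370 - 3q_A)/6 and q_A = (224 - 3q_D)/6.
Substituting one into the other gives q_D = 172/3 and q_A = 26/3.
Total output Q = 172/3 + 26/3 = 66.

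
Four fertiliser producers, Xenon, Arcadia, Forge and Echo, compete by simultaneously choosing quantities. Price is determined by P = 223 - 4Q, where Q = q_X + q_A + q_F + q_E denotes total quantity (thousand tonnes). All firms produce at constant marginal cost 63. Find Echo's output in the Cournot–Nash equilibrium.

8

Each firm earns π_i = (223 - 4Q)q_i - 63q_i.
First-order condition (treating rivals' output as given): 160 - 8q_i - 4·Σ_{j≠i} q_j = 0.
With identical firms every q_j equals q_i, so Σ_{j≠i} q_j = 3q_i and 160 = 20q_i, giving q_i = 8.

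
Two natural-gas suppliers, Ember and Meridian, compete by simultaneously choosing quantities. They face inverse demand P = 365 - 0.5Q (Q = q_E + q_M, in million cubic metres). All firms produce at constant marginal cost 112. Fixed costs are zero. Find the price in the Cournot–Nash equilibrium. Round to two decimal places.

A representative firm's profit is π_i = q_i(365 - 0.5Q) - 112q_i.
First-order condition (treating rivals' output as given): 253 - q_i - (1/2)q_j = 0.
By symmetry each firm produces the same amount; substituting q_j = q_i yields q_i = 253/(3/2) = 506/3.
Total output Q = 1012/3, so price P = 365 - (1/2)·(1012/3) = 589/3.

196.33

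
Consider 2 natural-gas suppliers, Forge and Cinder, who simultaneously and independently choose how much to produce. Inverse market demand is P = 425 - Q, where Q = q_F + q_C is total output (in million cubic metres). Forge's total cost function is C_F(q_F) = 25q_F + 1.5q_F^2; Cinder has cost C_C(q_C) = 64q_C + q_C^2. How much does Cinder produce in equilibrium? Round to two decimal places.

73.95

Forge's profit: π_F = (425 - Q)q_F - (25q_F + (3/2)q_F²). Setting ∂π_F/∂q_F = 0: 400 - 5q_F - (q_C) = 0.
Cinder's profit: π_C = (425 - Q)q_C - (64q_C + q_C²). Setting ∂π_C/∂q_C = 0: 361 - 4q_C - (q_F) = 0.
So q_F = (400 - q_C)/5 and q_C = (361 - q_F)/4.
Solving the pair: q_F = 1239/19, q_C = 1405/19.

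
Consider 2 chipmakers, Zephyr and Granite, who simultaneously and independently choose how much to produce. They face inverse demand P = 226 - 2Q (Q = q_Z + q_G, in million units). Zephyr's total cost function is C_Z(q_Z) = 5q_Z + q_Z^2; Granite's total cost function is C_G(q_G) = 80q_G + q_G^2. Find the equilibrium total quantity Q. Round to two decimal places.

Zephyr's profit: π_Z = (226 - 2Q)q_Z - (5q_Z + q_Z²). Setting ∂π_Z/∂q_Z = 0: 221 - 6q_Z - 2(q_G) = 0.
Granite's profit: π_G = (226 - 2Q)q_G - (80q_G + q_G²). Setting ∂π_G/∂q_G = 0: 146 - 6q_G - 2(q_Z) = 0.
Rearranging gives the reaction functions q_Z = (221 - 2q_G)/6 and q_G = (146 - 2q_Z)/6.
Substituting one into the other gives q_Z = 517/16 and q_G = 217/16.
Total output Q = 517/16 + 217/16 = 367/8.

45.88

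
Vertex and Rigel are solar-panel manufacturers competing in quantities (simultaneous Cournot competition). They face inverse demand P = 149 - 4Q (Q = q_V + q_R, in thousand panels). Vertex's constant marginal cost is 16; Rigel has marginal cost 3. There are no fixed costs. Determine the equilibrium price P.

56

Vertex's profit: π_V = (149 - 4Q)q_V - (16q_V). Setting ∂π_V/∂q_V = 0: 133 - 8q_V - 4(q_R) = 0.
Rigel's first-order condition: 146 - 8q_R - 4(q_V) = 0.
Rearranging gives the reaction functions q_V = (133 - 4q_R)/8 and q_R = (146 - 4q_V)/8.
Solving the pair: q_V = 10, q_R = 53/4.
Total output Q = 93/4, so price P = 149 - 4·(93/4) = 56.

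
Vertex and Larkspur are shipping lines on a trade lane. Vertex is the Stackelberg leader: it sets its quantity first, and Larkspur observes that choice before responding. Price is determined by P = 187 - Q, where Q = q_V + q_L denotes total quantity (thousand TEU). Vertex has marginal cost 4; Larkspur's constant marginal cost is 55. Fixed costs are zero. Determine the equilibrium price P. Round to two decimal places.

Solve by backward induction. Given q_V, the follower Larkspur maximises π_L = (187 - q_V - q_L)q_L - 55q_L.
Setting the follower's marginal profit to zero, 132 - q_V - 2q_L = 0, i.e. q_L = (132 - q_V)/2.
Vertex substitutes q_L(q_V) into its own profit: π_V = q_V(187 - q_V - (132 - q_V)/2) - 4q_V = (121 - (1/2)q_V)q_V - 4q_V.
The leader's first-order condition 117 - q_V = 0 yields q_V = 117.
Then q_L = (132 - 117)/2 = 15/2.
Total output Q = 249/2, so price P = 187 - 249/2 = 125/2.

62.50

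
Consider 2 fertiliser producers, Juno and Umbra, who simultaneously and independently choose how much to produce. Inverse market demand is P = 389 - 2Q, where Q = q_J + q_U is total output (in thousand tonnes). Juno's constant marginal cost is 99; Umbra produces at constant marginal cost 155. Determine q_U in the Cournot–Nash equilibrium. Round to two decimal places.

Juno's profit: π_J = (389 - 2Q)q_J - (99q_J). Setting ∂π_J/∂q_J = 0: 290 - 4q_J - 2(q_U) = 0.
Umbra's first-order condition: 234 - 4q_U - 2(q_J) = 0.
So q_J = (290 - 2q_U)/4 and q_U = (234 - 2q_J)/4.
Substituting one into the other gives q_J = 173/3 and q_U = 89/3.

29.67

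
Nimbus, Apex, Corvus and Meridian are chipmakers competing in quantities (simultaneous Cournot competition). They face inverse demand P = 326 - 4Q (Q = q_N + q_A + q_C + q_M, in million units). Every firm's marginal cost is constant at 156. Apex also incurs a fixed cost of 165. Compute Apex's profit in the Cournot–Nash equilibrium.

Each firm earns π_i = (326 - 4Q)q_i - 156q_i.
First-order condition (treating rivals' output as given): 170 - 8q_i - 4·Σ_{j≠i} q_j = 0.
By symmetry each firm produces the same amount; substituting Σ_{j≠i} q_j = 3q_i yields q_i = 170/20 = 17/2.
Price P = 326 - 4·34 = 190.
Apex's profit: (190 - 156)·(17/2) - 165 = 124.

124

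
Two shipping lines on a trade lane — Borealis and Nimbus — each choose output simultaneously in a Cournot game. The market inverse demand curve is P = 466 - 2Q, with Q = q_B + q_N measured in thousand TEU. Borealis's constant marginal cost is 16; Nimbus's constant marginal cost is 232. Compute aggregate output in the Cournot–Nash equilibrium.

114

Borealis's profit: π_B = (466 - 2Q)q_B - (16q_B). Setting ∂π_B/∂q_B = 0: 450 - 4q_B - 2(q_N) = 0.
Nimbus's profit: π_N = (466 - 2Q)q_N - (232q_N). Setting ∂π_N/∂q_N = 0: 234 - 4q_N - 2(q_B) = 0.
So q_B = (450 - 2q_N)/4 and q_N = (234 - 2q_B)/4.
Solving the pair: q_B = 111, q_N = 3.
Total output Q = 111 + 3 = 114.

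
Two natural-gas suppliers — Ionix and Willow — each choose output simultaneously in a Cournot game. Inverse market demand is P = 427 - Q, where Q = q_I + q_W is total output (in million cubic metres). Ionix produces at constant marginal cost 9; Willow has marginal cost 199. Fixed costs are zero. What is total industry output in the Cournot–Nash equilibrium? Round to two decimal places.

Ionix's profit: π_I = (427 - Q)q_I - (9q_I). Setting ∂π_I/∂q_I = 0: 418 - 2q_I - (q_W) = 0.
Willow's profit: π_W = (427 - Q)q_W - (199q_W). Setting ∂π_W/∂q_W = 0: 228 - 2q_W - (q_I) = 0.
Rearranging gives the reaction functions q_I = (418 - q_W)/2 and q_W = (228 - q_I)/2.
Solving the pair: q_I = 608/3, q_W = 38/3.
Total output Q = 608/3 + 38/3 = 646/3.

215.33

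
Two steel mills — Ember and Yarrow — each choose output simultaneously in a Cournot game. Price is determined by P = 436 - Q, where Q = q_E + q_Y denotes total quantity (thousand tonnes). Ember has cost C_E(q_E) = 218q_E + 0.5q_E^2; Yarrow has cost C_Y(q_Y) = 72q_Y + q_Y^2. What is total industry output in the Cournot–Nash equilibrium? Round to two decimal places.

Ember's profit: π_E = (436 - Q)q_E - (218q_E + (1/2)q_E²). Setting ∂π_E/∂q_E = 0: 218 - 3q_E - (q_Y) = 0.
Yarrow's profit: π_Y = (436 - Q)q_Y - (72q_Y + q_Y²). Setting ∂π_Y/∂q_Y = 0: 364 - 4q_Y - (q_E) = 0.
Best responses: q_E = (218 - q_Y)/3, q_Y = (364 - q_E)/4.
Substituting one into the other gives q_E = 508/11 and q_Y = 874/11.
Total output Q = 508/11 + 874/11 = 1382/11.

125.64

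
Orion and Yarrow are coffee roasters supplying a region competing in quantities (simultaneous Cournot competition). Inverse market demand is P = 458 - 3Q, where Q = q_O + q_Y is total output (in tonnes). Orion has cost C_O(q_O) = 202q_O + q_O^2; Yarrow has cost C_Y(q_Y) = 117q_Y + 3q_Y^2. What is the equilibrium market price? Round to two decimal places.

Orion's profit: π_O = (458 - 3Q)q_O - (202q_O + q_O²). Setting ∂π_O/∂q_O = 0: 256 - 8q_O - 3(q_Y) = 0.
Yarrow's profit: π_Y = (458 - 3Q)q_Y - (117q_Y + 3q_Y²). Setting ∂π_Y/∂q_Y = 0: 341 - 12q_Y - 3(q_O) = 0.
Best responses: q_O = (256 - 3q_Y)/8, q_Y = (341 - 3q_O)/12.
Solving the pair: q_O = 683/29, q_Y = 1960/87.
Total output Q = 46.0805, so price P = 458 - 3·46.0805 = 319.7586.

319.76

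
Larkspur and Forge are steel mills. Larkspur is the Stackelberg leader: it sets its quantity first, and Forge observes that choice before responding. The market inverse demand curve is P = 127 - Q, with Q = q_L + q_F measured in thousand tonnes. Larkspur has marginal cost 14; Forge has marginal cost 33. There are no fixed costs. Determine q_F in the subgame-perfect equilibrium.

14

The follower Forge best-responds to any q_L: π_F = (127 - Q)q_F - 33q_F.
Setting the follower's marginal profit to zero, 94 - q_L - 2q_F = 0, i.e. q_F = (94 - q_L)/2.
The leader anticipates this reaction. Substituting into P = 127 - Q gives P = 80 - (1/2)q_L, so π_L = (80 - (1/2)q_L)q_L - 14q_L.
Leader FOC: 66 - q_L = 0, so q_L = 66.
Then q_F = (94 - 66)/2 = 14.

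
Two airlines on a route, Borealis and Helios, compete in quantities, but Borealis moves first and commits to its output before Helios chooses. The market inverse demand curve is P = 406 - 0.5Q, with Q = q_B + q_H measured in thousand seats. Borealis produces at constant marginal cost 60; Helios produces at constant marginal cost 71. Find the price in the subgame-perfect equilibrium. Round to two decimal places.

149.25

The follower Helios best-responds to any q_B: π_H = (406 - 0.5Q)q_H - 71q_H.
∂π_H/∂q_H = 335 - (1/2)q_B - q_H = 0 gives the reaction function q_H = (335 - (1/2)q_B).
Borealis substitutes q_H(q_B) into its own profit: π_B = q_B(406 - (1/2)q_B - (335 - (1/2)q_B)/2) - 60q_B = (477/2 - (1/4)q_B)q_B - 60q_B.
Maximising: ∂π_B/∂q_B = 357/2 - (1/2)q_B = 0, giving q_B = 357.
Then q_H = (335 - (1/2)·357) = 313/2.
Total output Q = 1027/2, so price P = 406 - (1/2)·(1027/2) = 597/4.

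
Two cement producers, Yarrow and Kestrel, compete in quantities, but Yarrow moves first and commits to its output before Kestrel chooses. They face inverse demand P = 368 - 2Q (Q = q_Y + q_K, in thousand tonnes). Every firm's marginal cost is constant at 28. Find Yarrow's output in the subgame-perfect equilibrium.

85

The follower Kestrel best-responds to any q_Y: π_K = (368 - 2Q)q_K - 28q_K.
Setting the follower's marginal profit to zero, 340 - 2q_Y - 4q_K = 0, i.e. q_K = (340 - 2q_Y)/4.
Yarrow substitutes q_K(q_Y) into its own profit: π_Y = q_Y(368 - 2q_Y - (340 - 2q_Y)/2) - 28q_Y = (198 - q_Y)q_Y - 28q_Y.
The leader's first-order condition 170 - 2q_Y = 0 yields q_Y = 85.
Then q_K = (340 - 2·85)/4 = 85/2.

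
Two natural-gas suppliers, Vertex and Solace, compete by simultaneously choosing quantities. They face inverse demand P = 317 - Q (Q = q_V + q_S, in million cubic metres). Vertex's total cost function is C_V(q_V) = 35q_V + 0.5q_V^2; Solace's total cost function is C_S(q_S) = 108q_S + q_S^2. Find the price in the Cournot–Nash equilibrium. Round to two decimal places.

Vertex's profit: π_V = (317 - Q)q_V - (35q_V + (1/2)q_V²). Setting ∂π_V/∂q_V = 0: 282 - 3q_V - (q_S) = 0.
Solace's profit: π_S = (317 - Q)q_S - (108q_S + q_S²). Setting ∂π_S/∂q_S = 0: 209 - 4q_S - (q_V) = 0.
So q_V = (282 - q_S)/3 and q_S = (209 - q_V)/4.
Substituting one into the other gives q_V = 919/11 and q_S = 345/11.
Total output Q = 1264/11, so price P = 317 - 1264/11 = 202.0909.

202.09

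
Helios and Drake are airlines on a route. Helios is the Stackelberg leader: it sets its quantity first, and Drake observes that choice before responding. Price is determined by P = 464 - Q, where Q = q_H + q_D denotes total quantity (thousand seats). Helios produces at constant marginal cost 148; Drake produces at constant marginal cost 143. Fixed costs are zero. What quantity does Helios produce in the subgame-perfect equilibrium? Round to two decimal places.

Solve by backward induction. Given q_H, the follower Drake maximises π_D = (464 - q_H - q_D)q_D - 143q_D.
Setting the follower's marginal profit to zero, 321 - q_H - 2q_D = 0, i.e. q_D = (321 - q_H)/2.
The leader anticipates this reaction. Substituting into P = 464 - Q gives P = 607/2 - (1/2)q_H, so π_H = (607/2 - (1/2)q_H)q_H - 148q_H.
Maximising: ∂π_H/∂q_H = 311/2 - q_H = 0, giving q_H = 311/2.
Then q_D = (321 - 311/2)/2 = 331/4.

155.50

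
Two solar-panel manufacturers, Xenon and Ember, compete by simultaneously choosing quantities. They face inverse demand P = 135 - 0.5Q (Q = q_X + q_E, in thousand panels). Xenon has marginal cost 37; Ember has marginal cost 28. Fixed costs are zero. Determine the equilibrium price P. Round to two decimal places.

66.67

Xenon's profit: π_X = (135 - 0.5Q)q_X - (37q_X). Setting ∂π_X/∂q_X = 0: 98 - q_X - (1/2)(q_E) = 0.
Ember's first-order condition: 107 - q_E - (1/2)(q_X) = 0.
Rearranging gives the reaction functions q_X = (98 - (1/2)q_E) and q_E = (107 - (1/2)q_X).
Solving the pair: q_X = 178/3, q_E = 232/3.
Total output Q = 410/3, so price P = 135 - (1/2)·(410/3) = 200/3.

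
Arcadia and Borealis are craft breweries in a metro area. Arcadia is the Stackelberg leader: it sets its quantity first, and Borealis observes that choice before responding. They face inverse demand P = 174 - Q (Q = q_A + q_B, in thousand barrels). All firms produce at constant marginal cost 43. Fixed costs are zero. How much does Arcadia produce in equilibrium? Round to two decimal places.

65.50

The follower Borealis best-responds to any q_A: π_B = (174 - Q)q_B - 43q_B.
Setting the follower's marginal profit to zero, 131 - q_A - 2q_B = 0, i.e. q_B = (131 - q_A)/2.
Arcadia substitutes q_B(q_A) into its own profit: π_A = q_A(174 - q_A - (131 - q_A)/2) - 43q_A = (217/2 - (1/2)q_A)q_A - 43q_A.
The leader's first-order condition 131/2 - q_A = 0 yields q_A = 131/2.
Then q_B = (131 - 131/2)/2 = 131/4.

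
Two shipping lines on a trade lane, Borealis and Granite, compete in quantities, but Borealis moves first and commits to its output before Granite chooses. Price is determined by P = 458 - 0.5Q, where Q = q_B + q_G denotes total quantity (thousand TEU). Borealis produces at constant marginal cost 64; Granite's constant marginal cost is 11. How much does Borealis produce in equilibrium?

341

Solve by backward induction. Given q_B, the follower Granite maximises π_G = (458 - (1/2)q_B - (1/2)q_G)q_G - 11q_G.
Follower FOC: 447 - (1/2)q_B - q_G = 0, so q_G(q_B) = (447 - (1/2)q_B).
The leader anticipates this reaction. Substituting into P = 458 - 0.5Q gives P = 469/2 - (1/4)q_B, so π_B = (469/2 - (1/4)q_B)q_B - 64q_B.
The leader's first-order condition 341/2 - (1/2)q_B = 0 yields q_B = 341.
Then q_G = (447 - (1/2)·341) = 553/2.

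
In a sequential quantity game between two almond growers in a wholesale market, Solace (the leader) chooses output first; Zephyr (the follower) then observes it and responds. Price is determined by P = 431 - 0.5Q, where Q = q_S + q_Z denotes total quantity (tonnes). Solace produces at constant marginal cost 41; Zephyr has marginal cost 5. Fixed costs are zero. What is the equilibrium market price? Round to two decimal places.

The follower Zephyr best-responds to any q_S: π_Z = (431 - 0.5Q)q_Z - 5q_Z.
Follower FOC: 426 - (1/2)q_S - q_Z = 0, so q_Z(q_S) = (426 - (1/2)q_S).
Solace substitutes q_Z(q_S) into its own profit: π_S = q_S(431 - (1/2)q_S - (426 - (1/2)q_S)/2) - 41q_S = (218 - (1/4)q_S)q_S - 41q_S.
The leader's first-order condition 177 - (1/2)q_S = 0 yields q_S = 354.
Then q_Z = (426 - (1/2)·354) = 249.
Total output Q = 603, so price P = 431 - (1/2)·603 = 259/2.

129.50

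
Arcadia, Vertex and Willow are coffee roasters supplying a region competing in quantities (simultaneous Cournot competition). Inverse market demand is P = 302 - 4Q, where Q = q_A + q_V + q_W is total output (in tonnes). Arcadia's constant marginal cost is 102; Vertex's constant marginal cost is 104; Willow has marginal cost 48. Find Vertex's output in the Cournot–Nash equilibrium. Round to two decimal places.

8.75

Arcadia's profit: π_A = (302 - 4Q)q_A - (102q_A). Setting ∂π_A/∂q_A = 0: 200 - 8q_A - 4(q_V + q_W) = 0.
Vertex's profit: π_V = (302 - 4Q)q_V - (104q_V). Setting ∂π_V/∂q_V = 0: 198 - 8q_V - 4(q_A + q_W) = 0.
Willow's profit: π_W = (302 - 4Q)q_W - (48q_W). Setting ∂π_W/∂q_W = 0: 254 - 8q_W - 4(q_A + q_V) = 0.
Summing all 3 equations gives 652 − 16Q = 0, hence Q = 163/4.
Back-substituting: q_A = (200 − 163)/4 = 37/4, q_V = (198 − 163)/4 = 35/4, q_W = (254 − 163)/4 = 91/4.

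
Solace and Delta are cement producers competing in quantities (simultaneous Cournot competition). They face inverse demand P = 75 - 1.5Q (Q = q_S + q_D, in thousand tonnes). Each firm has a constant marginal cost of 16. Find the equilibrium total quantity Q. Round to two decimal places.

Each firm earns π_i = (75 - 1.5Q)q_i - 16q_i.
First-order condition (treating rivals' output as given): 59 - 3q_i - (3/2)q_j = 0.
With identical firms every q_j equals q_i, so q_j = q_i and 59 = (9/2)q_i, giving q_i = 118/9.
Total output Q = 118/9 + 118/9 = 236/9.

26.22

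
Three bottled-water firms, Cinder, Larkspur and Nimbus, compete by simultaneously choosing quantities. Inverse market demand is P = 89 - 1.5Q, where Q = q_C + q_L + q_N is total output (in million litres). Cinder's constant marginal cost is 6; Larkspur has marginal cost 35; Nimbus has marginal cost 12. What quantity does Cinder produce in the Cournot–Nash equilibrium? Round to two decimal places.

19.67

Cinder's profit: π_C = (89 - 1.5Q)q_C - (6q_C). Setting ∂π_C/∂q_C = 0: 83 - 3q_C - (3/2)(q_L + q_N) = 0.
Larkspur's first-order condition: 54 - 3q_L - (3/2)(q_C + q_N) = 0.
Nimbus's profit: π_N = (89 - 1.5Q)q_N - (12q_N). Setting ∂π_N/∂q_N = 0: 77 - 3q_N - (3/2)(q_C + q_L) = 0.
Adding the 3 conditions: 214 − 3Q − 3Q = 0, i.e. Q = 107/3.
Back-substituting: q_C = (83 − 107/2)/(3/2) = 59/3, q_L = (54 − 107/2)/(3/2) = 1/3, q_N = (77 − 107/2)/(3/2) = 47/3.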